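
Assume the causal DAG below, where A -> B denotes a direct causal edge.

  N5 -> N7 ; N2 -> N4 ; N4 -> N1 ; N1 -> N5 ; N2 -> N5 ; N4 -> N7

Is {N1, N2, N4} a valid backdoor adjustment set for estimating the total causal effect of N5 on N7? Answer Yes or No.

Backdoor paths from N5 to N7 (paths whose first edge points into N5):
  P1: N5 <- N2 -> N4 -> N7
  P2: N5 <- N1 <- N4 -> N7
Condition 1 (no descendant of N5 in the set): holds — descendants of N5 are {N7}; none are in {N1, N2, N4}.
Condition 2 (every backdoor path blocked by {N1, N2, N4}):
  P1: blocked at fork node N2 ∈ conditioning set.
  P2: blocked at chain node N1 ∈ conditioning set.
{N1, N2, N4} satisfies the backdoor criterion.

Yes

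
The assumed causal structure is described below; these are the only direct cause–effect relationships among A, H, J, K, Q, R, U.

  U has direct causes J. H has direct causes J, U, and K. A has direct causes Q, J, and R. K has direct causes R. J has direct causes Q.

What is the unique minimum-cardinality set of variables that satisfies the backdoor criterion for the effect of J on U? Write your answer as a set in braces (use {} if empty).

Variables eligible for adjustment (non-descendants of J, excluding J and U): {K, Q, R}.
Backdoor paths from J to U:
  P1: J <- Q -> A <- R -> K -> H <- U
Each backdoor path contains an unconditioned collider, so every path is already blocked with the empty conditioning set:
  P1: blocked at collider A (neither it nor any descendant is in the conditioning set).
The empty set is therefore the unique smallest valid set.

{}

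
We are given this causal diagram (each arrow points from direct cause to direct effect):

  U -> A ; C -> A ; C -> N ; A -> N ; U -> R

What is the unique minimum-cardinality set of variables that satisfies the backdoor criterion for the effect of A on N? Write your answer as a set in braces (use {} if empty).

{C}

Variables eligible for adjustment (non-descendants of A, excluding A and N): {C, R, U}.
Backdoor paths from A to N:
  P1: A <- C -> N
The empty set is not sufficient: P1 (A <- C -> N) has no collider blocking it and no conditioned non-collider, so it is open.
Try {C}:
  P1: blocked at fork node C ∈ conditioning set.
{C} contains no descendant of A and blocks every backdoor path.
No other singleton works — e.g. {U} leaves P1 open — so {C} is the unique smallest valid adjustment set.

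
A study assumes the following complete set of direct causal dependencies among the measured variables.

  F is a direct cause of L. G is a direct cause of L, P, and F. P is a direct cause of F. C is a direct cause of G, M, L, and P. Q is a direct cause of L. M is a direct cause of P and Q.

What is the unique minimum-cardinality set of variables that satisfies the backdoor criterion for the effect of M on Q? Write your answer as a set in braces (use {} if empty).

Variables eligible for adjustment (non-descendants of M, excluding M and Q): {C, G}.
Backdoor paths from M to Q:
  P1: M <- C -> G -> P -> F -> L <- Q
  P2: M <- C -> G -> F -> L <- Q
  P3: M <- C -> G -> L <- Q
  P4: M <- C -> P <- G -> F -> L <- Q
  P5: M <- C -> P <- G -> L <- Q
  P6: M <- C -> P -> F <- G -> L <- Q
  P7: M <- C -> P -> F -> L <- Q
  P8: M <- C -> L <- Q
Each backdoor path contains an unconditioned collider, so every path is already blocked with the empty conditioning set:
  P1: blocked at collider L (neither it nor any descendant is in the conditioning set).
  P2: blocked at collider L (neither it nor any descendant is in the conditioning set).
  P3: blocked at collider L (neither it nor any descendant is in the conditioning set).
  P4: blocked at collider P (neither it nor any descendant is in the conditioning set).
  P5: blocked at collider P (neither it nor any descendant is in the conditioning set).
  P6: blocked at collider F (neither it nor any descendant is in the conditioning set).
  P7: blocked at collider L (neither it nor any descendant is in the conditioning set).
  P8: blocked at collider L (neither it nor any descendant is in the conditioning set).
The empty set is therefore the unique smallest valid set.

{}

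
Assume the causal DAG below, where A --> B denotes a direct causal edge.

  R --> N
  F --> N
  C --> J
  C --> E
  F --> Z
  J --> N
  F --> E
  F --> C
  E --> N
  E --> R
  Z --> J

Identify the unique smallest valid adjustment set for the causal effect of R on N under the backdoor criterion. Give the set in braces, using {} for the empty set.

{E}

Variables eligible for adjustment (non-descendants of R, excluding R and N): {C, E, F, J, Z}.
Backdoor paths from R to N:
  P1: R <- E <- F -> Z -> J -> N
  P2: R <- E <- F -> C -> J -> N
  P3: R <- E <- F -> N
  P4: R <- E <- C <- F -> Z -> J -> N
  P5: R <- E <- C <- F -> N
  P6: R <- E <- C -> J <- Z <- F -> N
  P7: R <- E <- C -> J -> N
  P8: R <- E -> N
The empty set is not sufficient: P1 (R <- E <- F -> Z -> J -> N) has no collider blocking it and no conditioned non-collider, so it is open.
Try {E}:
  P1: blocked at chain node E ∈ conditioning set.
  P2: blocked at chain node E ∈ conditioning set.
  P3: blocked at chain node E ∈ conditioning set.
  P4: blocked at chain node E ∈ conditioning set.
  P5: blocked at chain node E ∈ conditioning set.
  P6: blocked at chain node E ∈ conditioning set.
  P7: blocked at chain node E ∈ conditioning set.
  P8: blocked at fork node E ∈ conditioning set.
{E} contains no descendant of R and blocks every backdoor path.
No other singleton works — e.g. {F} leaves P7 open — so {E} is the unique smallest valid adjustment set.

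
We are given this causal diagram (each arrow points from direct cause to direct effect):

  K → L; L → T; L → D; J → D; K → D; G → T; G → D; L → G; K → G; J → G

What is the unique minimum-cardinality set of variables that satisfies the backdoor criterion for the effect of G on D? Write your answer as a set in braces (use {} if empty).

{J, K, L}

Variables eligible for adjustment (non-descendants of G, excluding G and D): {J, K, L}.
Backdoor paths from G to D:
  P1: G <- J -> D
  P2: G <- K -> L -> D
  P3: G <- K -> D
  P4: G <- L <- K -> D
  P5: G <- L -> D
The empty set is not sufficient: P1 (G <- J -> D) has no collider blocking it and no conditioned non-collider, so it is open.
Try {J, K, L}:
  P1: blocked at fork node J ∈ conditioning set.
  P2: blocked at fork node K ∈ conditioning set.
  P3: blocked at fork node K ∈ conditioning set.
  P4: blocked at chain node L ∈ conditioning set.
  P5: blocked at fork node L ∈ conditioning set.
{J, K, L} contains no descendant of G and blocks every backdoor path.
Every element of {J, K, L} is needed (dropping J leaves P1 open; dropping K leaves P3 open; dropping L leaves P5 open), so no proper subset is valid.
Among all size-3 subsets of the eligible variables, only {J, K, L} blocks every backdoor path, so it is the unique smallest valid adjustment set.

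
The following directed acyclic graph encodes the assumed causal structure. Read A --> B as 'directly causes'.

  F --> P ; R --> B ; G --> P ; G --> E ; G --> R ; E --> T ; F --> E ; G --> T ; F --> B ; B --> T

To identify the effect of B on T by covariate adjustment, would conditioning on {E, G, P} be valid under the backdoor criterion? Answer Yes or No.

Yes

Backdoor paths from B to T (paths whose first edge points into B):
  P1: B <- F -> P <- G -> E -> T
  P2: B <- F -> P <- G -> T
  P3: B <- F -> E <- G -> T
  P4: B <- F -> E -> T
  P5: B <- R <- G -> P <- F -> E -> T
  P6: B <- R <- G -> E -> T
  P7: B <- R <- G -> T
Condition 1 (no descendant of B in the set): holds — descendants of B are {T}; none are in {E, G, P}.
Condition 2 (every backdoor path blocked by {E, G, P}):
  P1: blocked at fork node G ∈ conditioning set.
  P2: blocked at fork node G ∈ conditioning set.
  P3: blocked at fork node G ∈ conditioning set.
  P4: blocked at chain node E ∈ conditioning set.
  P5: blocked at fork node G ∈ conditioning set.
  P6: blocked at fork node G ∈ conditioning set.
  P7: blocked at fork node G ∈ conditioning set.
{E, G, P} satisfies the backdoor criterion.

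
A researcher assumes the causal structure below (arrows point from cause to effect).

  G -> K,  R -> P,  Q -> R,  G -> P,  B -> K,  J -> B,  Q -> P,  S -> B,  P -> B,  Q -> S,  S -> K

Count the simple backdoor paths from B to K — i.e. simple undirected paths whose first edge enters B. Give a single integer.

6

A backdoor path from B to K is any simple undirected path whose first edge points into B (i.e. leaves B via a parent).
Parents of B: {J, P, S}.
Enumerating:
  P1: B <- S <- Q -> R -> P <- G -> K
  P2: B <- S <- Q -> P <- G -> K
  P3: B <- S -> K
  P4: B <- P <- G -> K
  P5: B <- P <- Q -> S -> K
  P6: B <- P <- R <- Q -> S -> K
That exhausts the simple backdoor paths. Count: 6.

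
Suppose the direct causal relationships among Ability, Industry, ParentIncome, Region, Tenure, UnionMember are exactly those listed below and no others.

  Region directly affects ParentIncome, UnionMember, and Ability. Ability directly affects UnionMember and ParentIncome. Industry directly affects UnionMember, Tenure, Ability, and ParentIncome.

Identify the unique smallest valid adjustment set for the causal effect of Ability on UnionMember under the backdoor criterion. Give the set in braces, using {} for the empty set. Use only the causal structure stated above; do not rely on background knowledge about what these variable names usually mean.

Variables eligible for adjustment (non-descendants of Ability, excluding Ability and UnionMember): {Industry, Region, Tenure}.
Backdoor paths from Ability to UnionMember:
  P1: Ability <- Region -> UnionMember
  P2: Ability <- Region -> ParentIncome <- Industry -> UnionMember
  P3: Ability <- Industry -> UnionMember
  P4: Ability <- Industry -> ParentIncome <- Region -> UnionMember
The empty set is not sufficient: P1 (Ability <- Region -> UnionMember) has no collider blocking it and no conditioned non-collider, so it is open.
Try {Industry, Region}:
  P1: blocked at fork node Region ∈ conditioning set.
  P2: blocked at fork node Region ∈ conditioning set.
  P3: blocked at fork node Industry ∈ conditioning set.
  P4: blocked at fork node Industry ∈ conditioning set.
{Industry, Region} contains no descendant of Ability and blocks every backdoor path.
Every element of {Industry, Region} is needed (dropping Industry leaves P3 open; dropping Region leaves P1 open), so no proper subset is valid.
Among all size-2 subsets of the eligible variables, only {Industry, Region} blocks every backdoor path, so it is the unique smallest valid adjustment set.

{Industry, Region}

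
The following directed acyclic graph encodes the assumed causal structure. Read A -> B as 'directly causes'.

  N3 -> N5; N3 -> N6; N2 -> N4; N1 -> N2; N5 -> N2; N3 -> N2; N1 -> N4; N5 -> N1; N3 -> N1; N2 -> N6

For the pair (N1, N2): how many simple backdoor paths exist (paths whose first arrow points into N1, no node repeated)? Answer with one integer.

6

A backdoor path from N1 to N2 is any simple undirected path whose first edge points into N1 (i.e. leaves N1 via a parent).
Parents of N1: {N3, N5}.
Enumerating:
  P1: N1 <- N3 -> N5 -> N2
  P2: N1 <- N3 -> N2
  P3: N1 <- N3 -> N6 <- N2
  P4: N1 <- N5 <- N3 -> N2
  P5: N1 <- N5 <- N3 -> N6 <- N2
  P6: N1 <- N5 -> N2
That exhausts the simple backdoor paths. Count: 6.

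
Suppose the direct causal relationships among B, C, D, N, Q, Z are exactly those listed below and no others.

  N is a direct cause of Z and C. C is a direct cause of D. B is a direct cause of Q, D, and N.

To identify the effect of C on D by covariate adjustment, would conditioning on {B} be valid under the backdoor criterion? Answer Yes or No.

Yes

Backdoor paths from C to D (paths whose first edge points into C):
  P1: C <- N <- B -> D
Condition 1 (no descendant of C in the set): holds — descendants of C are {D}; none are in {B}.
Condition 2 (every backdoor path blocked by {B}):
  P1: blocked at fork node B ∈ conditioning set.
{B} satisfies the backdoor criterion.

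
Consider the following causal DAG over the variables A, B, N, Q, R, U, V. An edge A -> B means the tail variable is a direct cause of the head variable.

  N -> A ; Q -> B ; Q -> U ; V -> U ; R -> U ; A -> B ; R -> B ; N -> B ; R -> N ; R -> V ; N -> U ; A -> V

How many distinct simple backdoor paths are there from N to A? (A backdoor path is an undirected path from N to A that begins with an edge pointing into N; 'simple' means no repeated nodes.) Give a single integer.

6

A backdoor path from N to A is any simple undirected path whose first edge points into N (i.e. leaves N via a parent).
Parents of N: {R}.
Enumerating:
  P1: N <- R -> V <- A
  P2: N <- R -> V -> U <- Q -> B <- A
  P3: N <- R -> U <- Q -> B <- A
  P4: N <- R -> U <- V <- A
  P5: N <- R -> B <- Q -> U <- V <- A
  P6: N <- R -> B <- A
That exhausts the simple backdoor paths. Count: 6.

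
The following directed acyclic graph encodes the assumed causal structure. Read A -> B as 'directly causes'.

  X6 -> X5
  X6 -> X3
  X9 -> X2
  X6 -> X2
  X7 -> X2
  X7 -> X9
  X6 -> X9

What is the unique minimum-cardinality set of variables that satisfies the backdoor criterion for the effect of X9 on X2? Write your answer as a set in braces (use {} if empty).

{X6, X7}

Variables eligible for adjustment (non-descendants of X9, excluding X9 and X2): {X3, X5, X6, X7}.
Backdoor paths from X9 to X2:
  P1: X9 <- X7 -> X2
  P2: X9 <- X6 -> X2
The empty set is not sufficient: P1 (X9 <- X7 -> X2) has no collider blocking it and no conditioned non-collider, so it is open.
Try {X6, X7}:
  P1: blocked at fork node X7 ∈ conditioning set.
  P2: blocked at fork node X6 ∈ conditioning set.
{X6, X7} contains no descendant of X9 and blocks every backdoor path.
Every element of {X6, X7} is needed (dropping X6 leaves P2 open; dropping X7 leaves P1 open), so no proper subset is valid.
Among all size-2 subsets of the eligible variables, only {X6, X7} blocks every backdoor path, so it is the unique smallest valid adjustment set.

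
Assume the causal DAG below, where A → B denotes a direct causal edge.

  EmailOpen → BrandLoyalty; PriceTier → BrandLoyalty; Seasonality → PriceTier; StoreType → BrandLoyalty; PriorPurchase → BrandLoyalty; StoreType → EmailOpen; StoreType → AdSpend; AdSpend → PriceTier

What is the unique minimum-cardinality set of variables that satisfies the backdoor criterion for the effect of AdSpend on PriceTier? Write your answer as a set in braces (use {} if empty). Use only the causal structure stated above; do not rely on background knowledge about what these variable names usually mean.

Variables eligible for adjustment (non-descendants of AdSpend, excluding AdSpend and PriceTier): {EmailOpen, PriorPurchase, Seasonality, StoreType}.
Backdoor paths from AdSpend to PriceTier:
  P1: AdSpend <- StoreType -> EmailOpen -> BrandLoyalty <- PriceTier
  P2: AdSpend <- StoreType -> BrandLoyalty <- PriceTier
Each backdoor path contains an unconditioned collider, so every path is already blocked with the empty conditioning set:
  P1: blocked at collider BrandLoyalty (neither it nor any descendant is in the conditioning set).
  P2: blocked at collider BrandLoyalty (neither it nor any descendant is in the conditioning set).
The empty set is therefore the unique smallest valid set.

{}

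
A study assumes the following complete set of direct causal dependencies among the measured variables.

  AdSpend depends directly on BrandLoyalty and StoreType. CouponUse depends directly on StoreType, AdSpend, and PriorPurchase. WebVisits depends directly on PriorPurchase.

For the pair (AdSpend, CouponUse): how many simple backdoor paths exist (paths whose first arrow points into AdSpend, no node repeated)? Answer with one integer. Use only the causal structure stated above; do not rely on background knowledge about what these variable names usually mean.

1

A backdoor path from AdSpend to CouponUse is any simple undirected path whose first edge points into AdSpend (i.e. leaves AdSpend via a parent).
Parents of AdSpend: {BrandLoyalty, StoreType}.
Enumerating:
  P1: AdSpend <- StoreType -> CouponUse
That exhausts the simple backdoor paths. Count: 1.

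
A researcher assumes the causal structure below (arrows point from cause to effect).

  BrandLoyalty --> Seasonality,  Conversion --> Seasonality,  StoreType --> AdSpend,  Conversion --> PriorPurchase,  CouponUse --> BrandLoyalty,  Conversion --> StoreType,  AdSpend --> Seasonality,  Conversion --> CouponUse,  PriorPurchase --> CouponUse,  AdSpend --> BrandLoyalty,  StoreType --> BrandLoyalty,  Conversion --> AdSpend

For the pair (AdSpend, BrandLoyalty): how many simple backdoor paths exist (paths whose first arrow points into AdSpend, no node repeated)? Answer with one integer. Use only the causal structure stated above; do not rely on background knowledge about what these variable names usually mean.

8

A backdoor path from AdSpend to BrandLoyalty is any simple undirected path whose first edge points into AdSpend (i.e. leaves AdSpend via a parent).
Parents of AdSpend: {Conversion, StoreType}.
Enumerating:
  P1: AdSpend <- Conversion -> StoreType -> BrandLoyalty
  P2: AdSpend <- Conversion -> PriorPurchase -> CouponUse -> BrandLoyalty
  P3: AdSpend <- Conversion -> CouponUse -> BrandLoyalty
  P4: AdSpend <- Conversion -> Seasonality <- BrandLoyalty
  P5: AdSpend <- StoreType <- Conversion -> PriorPurchase -> CouponUse -> BrandLoyalty
  P6: AdSpend <- StoreType <- Conversion -> CouponUse -> BrandLoyalty
  P7: AdSpend <- StoreType <- Conversion -> Seasonality <- BrandLoyalty
  P8: AdSpend <- StoreType -> BrandLoyalty
That exhausts the simple backdoor paths. Count: 8.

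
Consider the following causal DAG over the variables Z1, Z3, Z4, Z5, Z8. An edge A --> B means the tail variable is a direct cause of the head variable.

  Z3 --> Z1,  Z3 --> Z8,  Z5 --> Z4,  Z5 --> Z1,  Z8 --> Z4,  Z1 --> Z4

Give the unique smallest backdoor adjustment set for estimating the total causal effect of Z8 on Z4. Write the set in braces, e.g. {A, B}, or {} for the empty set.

{Z3}

Variables eligible for adjustment (non-descendants of Z8, excluding Z8 and Z4): {Z1, Z3, Z5}.
Backdoor paths from Z8 to Z4:
  P1: Z8 <- Z3 -> Z1 <- Z5 -> Z4
  P2: Z8 <- Z3 -> Z1 -> Z4
The empty set is not sufficient: P2 (Z8 <- Z3 -> Z1 -> Z4) has no collider blocking it and no conditioned non-collider, so it is open.
Try {Z3}:
  P1: blocked at fork node Z3 ∈ conditioning set.
  P2: blocked at fork node Z3 ∈ conditioning set.
{Z3} contains no descendant of Z8 and blocks every backdoor path.
No other singleton works — e.g. {Z5} leaves P2 open — so {Z3} is the unique smallest valid adjustment set.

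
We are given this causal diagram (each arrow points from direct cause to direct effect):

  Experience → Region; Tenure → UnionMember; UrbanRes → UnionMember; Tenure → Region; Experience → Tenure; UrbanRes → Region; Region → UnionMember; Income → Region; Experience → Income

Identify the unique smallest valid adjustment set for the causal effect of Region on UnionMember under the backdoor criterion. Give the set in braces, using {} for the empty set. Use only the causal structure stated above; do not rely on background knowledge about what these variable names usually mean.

Variables eligible for adjustment (non-descendants of Region, excluding Region and UnionMember): {Experience, Income, Tenure, UrbanRes}.
Backdoor paths from Region to UnionMember:
  P1: Region <- Experience -> Tenure -> UnionMember
  P2: Region <- Tenure -> UnionMember
  P3: Region <- Income <- Experience -> Tenure -> UnionMember
  P4: Region <- UrbanRes -> UnionMember
The empty set is not sufficient: P1 (Region <- Experience -> Tenure -> UnionMember) has no collider blocking it and no conditioned non-collider, so it is open.
Try {Tenure, UrbanRes}:
  P1: blocked at chain node Tenure ∈ conditioning set.
  P2: blocked at fork node Tenure ∈ conditioning set.
  P3: blocked at chain node Tenure ∈ conditioning set.
  P4: blocked at fork node UrbanRes ∈ conditioning set.
{Tenure, UrbanRes} contains no descendant of Region and blocks every backdoor path.
Every element of {Tenure, UrbanRes} is needed (dropping Tenure leaves P1 open; dropping UrbanRes leaves P4 open), so no proper subset is valid.
Among all size-2 subsets of the eligible variables, only {Tenure, UrbanRes} blocks every backdoor path, so it is the unique smallest valid adjustment set.

{Tenure, UrbanRes}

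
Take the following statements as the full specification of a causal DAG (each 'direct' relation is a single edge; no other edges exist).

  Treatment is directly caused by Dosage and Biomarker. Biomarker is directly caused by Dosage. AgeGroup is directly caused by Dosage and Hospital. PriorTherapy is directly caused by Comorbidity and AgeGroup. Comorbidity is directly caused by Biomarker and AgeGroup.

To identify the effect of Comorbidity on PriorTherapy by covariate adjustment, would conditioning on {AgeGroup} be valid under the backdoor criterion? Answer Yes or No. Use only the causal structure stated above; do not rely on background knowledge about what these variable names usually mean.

Yes

Backdoor paths from Comorbidity to PriorTherapy (paths whose first edge points into Comorbidity):
  P1: Comorbidity <- Biomarker <- Dosage -> AgeGroup -> PriorTherapy
  P2: Comorbidity <- Biomarker -> Treatment <- Dosage -> AgeGroup -> PriorTherapy
  P3: Comorbidity <- AgeGroup -> PriorTherapy
Condition 1 (no descendant of Comorbidity in the set): holds — descendants of Comorbidity are {PriorTherapy}; none are in {AgeGroup}.
Condition 2 (every backdoor path blocked by {AgeGroup}):
  P1: blocked at chain node AgeGroup ∈ conditioning set.
  P2: blocked at collider Treatment (neither it nor any descendant is in the conditioning set).
  P3: blocked at fork node AgeGroup ∈ conditioning set.
{AgeGroup} satisfies the backdoor criterion.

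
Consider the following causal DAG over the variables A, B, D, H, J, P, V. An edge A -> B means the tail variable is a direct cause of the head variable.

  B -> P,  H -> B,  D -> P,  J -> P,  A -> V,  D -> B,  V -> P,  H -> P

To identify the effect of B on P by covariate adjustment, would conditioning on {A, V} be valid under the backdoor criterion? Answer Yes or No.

No

Backdoor paths from B to P (paths whose first edge points into B):
  P1: B <- H -> P
  P2: B <- D -> P
Condition 1 (no descendant of B in the set): holds — descendants of B are {P}; none are in {A, V}.
Condition 2 (every backdoor path blocked by {A, V}):
  P1: open — no interior node is in the conditioning set.
  P2: open — no interior node is in the conditioning set.
{A, V} does not satisfy the backdoor criterion.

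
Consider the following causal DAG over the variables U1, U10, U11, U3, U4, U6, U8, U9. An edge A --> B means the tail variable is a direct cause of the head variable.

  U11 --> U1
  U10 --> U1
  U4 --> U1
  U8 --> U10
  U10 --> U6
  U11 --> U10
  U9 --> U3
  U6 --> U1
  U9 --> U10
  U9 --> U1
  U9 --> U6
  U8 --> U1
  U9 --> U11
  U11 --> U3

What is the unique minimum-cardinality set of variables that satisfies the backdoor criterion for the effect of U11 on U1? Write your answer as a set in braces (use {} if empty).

{U9}

Variables eligible for adjustment (non-descendants of U11, excluding U11 and U1): {U4, U8, U9}.
Backdoor paths from U11 to U1:
  P1: U11 <- U9 -> U10 <- U8 -> U1
  P2: U11 <- U9 -> U10 -> U6 -> U1
  P3: U11 <- U9 -> U10 -> U1
  P4: U11 <- U9 -> U6 <- U10 <- U8 -> U1
  P5: U11 <- U9 -> U6 <- U10 -> U1
  P6: U11 <- U9 -> U6 -> U1
  P7: U11 <- U9 -> U1
The empty set is not sufficient: P2 (U11 <- U9 -> U10 -> U6 -> U1) has no collider blocking it and no conditioned non-collider, so it is open.
Try {U9}:
  P1: blocked at fork node U9 ∈ conditioning set.
  P2: blocked at fork node U9 ∈ conditioning set.
  P3: blocked at fork node U9 ∈ conditioning set.
  P4: blocked at fork node U9 ∈ conditioning set.
  P5: blocked at fork node U9 ∈ conditioning set.
  P6: blocked at fork node U9 ∈ conditioning set.
  P7: blocked at fork node U9 ∈ conditioning set.
{U9} contains no descendant of U11 and blocks every backdoor path.
No other singleton works — e.g. {U4} leaves P2 open — so {U9} is the unique smallest valid adjustment set.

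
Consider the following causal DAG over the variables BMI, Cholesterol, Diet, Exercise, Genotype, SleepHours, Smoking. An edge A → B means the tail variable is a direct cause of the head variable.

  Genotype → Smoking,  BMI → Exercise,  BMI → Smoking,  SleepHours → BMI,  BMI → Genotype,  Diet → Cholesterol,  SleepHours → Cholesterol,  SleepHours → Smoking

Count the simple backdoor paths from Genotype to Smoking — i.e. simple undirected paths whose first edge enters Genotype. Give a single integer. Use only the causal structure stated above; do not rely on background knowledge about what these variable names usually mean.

A backdoor path from Genotype to Smoking is any simple undirected path whose first edge points into Genotype (i.e. leaves Genotype via a parent).
Parents of Genotype: {BMI}.
Enumerating:
  P1: Genotype <- BMI <- SleepHours -> Smoking
  P2: Genotype <- BMI -> Smoking
That exhausts the simple backdoor paths. Count: 2.

2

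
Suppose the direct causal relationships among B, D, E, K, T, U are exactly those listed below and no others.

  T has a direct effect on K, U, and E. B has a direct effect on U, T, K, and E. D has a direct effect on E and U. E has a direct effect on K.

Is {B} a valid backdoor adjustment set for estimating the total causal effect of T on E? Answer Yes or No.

Backdoor paths from T to E (paths whose first edge points into T):
  P1: T <- B -> E
  P2: T <- B -> U <- D -> E
  P3: T <- B -> K <- E
Condition 1 (no descendant of T in the set): holds — descendants of T are {E, K, U}; none are in {B}.
Condition 2 (every backdoor path blocked by {B}):
  P1: blocked at fork node B ∈ conditioning set.
  P2: blocked at fork node B ∈ conditioning set.
  P3: blocked at fork node B ∈ conditioning set.
{B} satisfies the backdoor criterion.

Yes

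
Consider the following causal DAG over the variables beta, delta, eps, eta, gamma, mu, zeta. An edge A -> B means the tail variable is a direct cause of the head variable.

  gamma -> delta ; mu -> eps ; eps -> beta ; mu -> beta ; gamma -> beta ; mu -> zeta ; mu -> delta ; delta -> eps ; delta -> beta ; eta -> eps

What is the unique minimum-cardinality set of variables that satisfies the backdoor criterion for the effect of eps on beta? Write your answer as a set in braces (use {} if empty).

{delta, mu}

Variables eligible for adjustment (non-descendants of eps, excluding eps and beta): {delta, eta, gamma, mu, zeta}.
Backdoor paths from eps to beta:
  P1: eps <- mu -> delta <- gamma -> beta
  P2: eps <- mu -> delta -> beta
  P3: eps <- mu -> beta
  P4: eps <- delta <- gamma -> beta
  P5: eps <- delta <- mu -> beta
  P6: eps <- delta -> beta
The empty set is not sufficient: P2 (eps <- mu -> delta -> beta) has no collider blocking it and no conditioned non-collider, so it is open.
Try {delta, mu}:
  P1: blocked at fork node mu ∈ conditioning set.
  P2: blocked at fork node mu ∈ conditioning set.
  P3: blocked at fork node mu ∈ conditioning set.
  P4: blocked at chain node delta ∈ conditioning set.
  P5: blocked at chain node delta ∈ conditioning set.
  P6: blocked at fork node delta ∈ conditioning set.
{delta, mu} contains no descendant of eps and blocks every backdoor path.
Every element of {delta, mu} is needed (dropping delta leaves P4 open; dropping mu leaves P1 open), so no proper subset is valid.
Among all size-2 subsets of the eligible variables, only {delta, mu} blocks every backdoor path, so it is the unique smallest valid adjustment set.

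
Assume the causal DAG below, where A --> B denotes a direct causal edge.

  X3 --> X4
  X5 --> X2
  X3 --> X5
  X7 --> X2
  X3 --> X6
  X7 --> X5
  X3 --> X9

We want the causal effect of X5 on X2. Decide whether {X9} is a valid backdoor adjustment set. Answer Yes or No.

Backdoor paths from X5 to X2 (paths whose first edge points into X5):
  P1: X5 <- X7 -> X2
Condition 1 (no descendant of X5 in the set): holds — descendants of X5 are {X2}; none are in {X9}.
Condition 2 (every backdoor path blocked by {X9}):
  P1: open — no interior node is in the conditioning set.
{X9} does not satisfy the backdoor criterion.

No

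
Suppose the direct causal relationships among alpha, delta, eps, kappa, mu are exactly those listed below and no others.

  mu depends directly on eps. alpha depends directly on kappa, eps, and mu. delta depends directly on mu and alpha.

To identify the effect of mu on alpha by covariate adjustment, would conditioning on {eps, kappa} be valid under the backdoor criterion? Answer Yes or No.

Backdoor paths from mu to alpha (paths whose first edge points into mu):
  P1: mu <- eps -> alpha
Condition 1 (no descendant of mu in the set): holds — descendants of mu are {alpha, delta}; none are in {eps, kappa}.
Condition 2 (every backdoor path blocked by {eps, kappa}):
  P1: blocked at fork node eps ∈ conditioning set.
{eps, kappa} satisfies the backdoor criterion.

Yes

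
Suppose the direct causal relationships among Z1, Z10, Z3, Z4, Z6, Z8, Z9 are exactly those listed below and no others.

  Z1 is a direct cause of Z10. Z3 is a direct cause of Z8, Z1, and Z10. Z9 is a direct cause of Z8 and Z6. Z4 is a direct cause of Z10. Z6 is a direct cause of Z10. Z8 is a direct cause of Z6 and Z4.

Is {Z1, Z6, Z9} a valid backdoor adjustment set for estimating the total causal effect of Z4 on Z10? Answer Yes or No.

No

Backdoor paths from Z4 to Z10 (paths whose first edge points into Z4):
  P1: Z4 <- Z8 <- Z9 -> Z6 -> Z10
  P2: Z4 <- Z8 <- Z3 -> Z1 -> Z10
  P3: Z4 <- Z8 <- Z3 -> Z10
  P4: Z4 <- Z8 -> Z6 -> Z10
Condition 1 (no descendant of Z4 in the set): holds — descendants of Z4 are {Z10}; none are in {Z1, Z6, Z9}.
Condition 2 (every backdoor path blocked by {Z1, Z6, Z9}):
  P1: blocked at fork node Z9 ∈ conditioning set.
  P2: blocked at chain node Z1 ∈ conditioning set.
  P3: open — no interior node is in the conditioning set.
  P4: blocked at chain node Z6 ∈ conditioning set.
{Z1, Z6, Z9} does not satisfy the backdoor criterion.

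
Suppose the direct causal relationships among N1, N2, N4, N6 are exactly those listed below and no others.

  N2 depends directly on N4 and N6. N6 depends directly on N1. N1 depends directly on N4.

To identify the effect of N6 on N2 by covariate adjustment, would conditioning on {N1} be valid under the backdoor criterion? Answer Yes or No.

Yes

Backdoor paths from N6 to N2 (paths whose first edge points into N6):
  P1: N6 <- N1 <- N4 -> N2
Condition 1 (no descendant of N6 in the set): holds — descendants of N6 are {N2}; none are in {N1}.
Condition 2 (every backdoor path blocked by {N1}):
  P1: blocked at chain node N1 ∈ conditioning set.
{N1} satisfies the backdoor criterion.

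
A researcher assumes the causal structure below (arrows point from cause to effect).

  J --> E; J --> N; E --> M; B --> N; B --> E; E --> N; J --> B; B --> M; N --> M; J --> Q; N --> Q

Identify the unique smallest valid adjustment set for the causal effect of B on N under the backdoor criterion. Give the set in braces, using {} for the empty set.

Variables eligible for adjustment (non-descendants of B, excluding B and N): {J}.
Backdoor paths from B to N:
  P1: B <- J -> E -> N
  P2: B <- J -> E -> M <- N
  P3: B <- J -> N
  P4: B <- J -> Q <- N
The empty set is not sufficient: P1 (B <- J -> E -> N) has no collider blocking it and no conditioned non-collider, so it is open.
Try {J}:
  P1: blocked at fork node J ∈ conditioning set.
  P2: blocked at fork node J ∈ conditioning set.
  P3: blocked at fork node J ∈ conditioning set.
  P4: blocked at fork node J ∈ conditioning set.
{J} contains no descendant of B and blocks every backdoor path.
{J} is the unique smallest valid adjustment set.

{J}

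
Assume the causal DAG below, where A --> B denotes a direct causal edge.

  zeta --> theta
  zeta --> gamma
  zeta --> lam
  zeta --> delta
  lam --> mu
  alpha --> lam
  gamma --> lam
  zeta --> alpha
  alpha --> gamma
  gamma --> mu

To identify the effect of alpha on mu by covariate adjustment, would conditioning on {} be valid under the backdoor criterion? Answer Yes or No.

Backdoor paths from alpha to mu (paths whose first edge points into alpha):
  P1: alpha <- zeta -> gamma -> lam -> mu
  P2: alpha <- zeta -> gamma -> mu
  P3: alpha <- zeta -> lam <- gamma -> mu
  P4: alpha <- zeta -> lam -> mu
Condition 1 (no descendant of alpha in the set): holds — descendants of alpha are {gamma, lam, mu}; none are in {}.
Condition 2 (every backdoor path blocked by {}):
  P1: open — no interior node is in the conditioning set.
  P2: open — no interior node is in the conditioning set.
  P3: blocked at collider lam (neither it nor any descendant is in the conditioning set).
  P4: open — no interior node is in the conditioning set.
{} does not satisfy the backdoor criterion.

No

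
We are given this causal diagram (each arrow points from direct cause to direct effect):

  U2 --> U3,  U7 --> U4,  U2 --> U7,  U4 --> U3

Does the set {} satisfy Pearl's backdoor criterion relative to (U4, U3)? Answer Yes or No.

No

Backdoor paths from U4 to U3 (paths whose first edge points into U4):
  P1: U4 <- U7 <- U2 -> U3
Condition 1 (no descendant of U4 in the set): holds — descendants of U4 are {U3}; none are in {}.
Condition 2 (every backdoor path blocked by {}):
  P1: open — no interior node is in the conditioning set.
{} does not satisfy the backdoor criterion.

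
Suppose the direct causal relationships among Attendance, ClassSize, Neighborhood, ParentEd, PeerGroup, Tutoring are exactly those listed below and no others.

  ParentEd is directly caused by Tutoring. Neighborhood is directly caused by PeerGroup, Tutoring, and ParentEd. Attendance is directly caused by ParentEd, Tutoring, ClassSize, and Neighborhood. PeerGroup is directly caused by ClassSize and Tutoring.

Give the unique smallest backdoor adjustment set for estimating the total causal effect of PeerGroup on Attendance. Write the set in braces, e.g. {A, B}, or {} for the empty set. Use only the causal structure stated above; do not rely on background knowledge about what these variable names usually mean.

{ClassSize, Tutoring}

Variables eligible for adjustment (non-descendants of PeerGroup, excluding PeerGroup and Attendance): {ClassSize, ParentEd, Tutoring}.
Backdoor paths from PeerGroup to Attendance:
  P1: PeerGroup <- ClassSize -> Attendance
  P2: PeerGroup <- Tutoring -> ParentEd -> Neighborhood -> Attendance
  P3: PeerGroup <- Tutoring -> ParentEd -> Attendance
  P4: PeerGroup <- Tutoring -> Neighborhood <- ParentEd -> Attendance
  P5: PeerGroup <- Tutoring -> Neighborhood -> Attendance
  P6: PeerGroup <- Tutoring -> Attendance
The empty set is not sufficient: P1 (PeerGroup <- ClassSize -> Attendance) has no collider blocking it and no conditioned non-collider, so it is open.
Try {ClassSize, Tutoring}:
  P1: blocked at fork node ClassSize ∈ conditioning set.
  P2: blocked at fork node Tutoring ∈ conditioning set.
  P3: blocked at fork node Tutoring ∈ conditioning set.
  P4: blocked at fork node Tutoring ∈ conditioning set.
  P5: blocked at fork node Tutoring ∈ conditioning set.
  P6: blocked at fork node Tutoring ∈ conditioning set.
{ClassSize, Tutoring} contains no descendant of PeerGroup and blocks every backdoor path.
Every element of {ClassSize, Tutoring} is needed (dropping ClassSize leaves P1 open; dropping Tutoring leaves P2 open), so no proper subset is valid.
Among all size-2 subsets of the eligible variables, only {ClassSize, Tutoring} blocks every backdoor path, so it is the unique smallest valid adjustment set.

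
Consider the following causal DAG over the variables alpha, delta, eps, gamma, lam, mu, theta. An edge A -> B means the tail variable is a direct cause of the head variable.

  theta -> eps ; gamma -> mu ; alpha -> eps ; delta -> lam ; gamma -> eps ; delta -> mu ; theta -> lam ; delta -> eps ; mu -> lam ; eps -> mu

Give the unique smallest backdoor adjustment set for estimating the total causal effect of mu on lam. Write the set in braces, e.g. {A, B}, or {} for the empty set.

{delta, theta}

Variables eligible for adjustment (non-descendants of mu, excluding mu and lam): {alpha, delta, eps, gamma, theta}.
Backdoor paths from mu to lam:
  P1: mu <- delta -> eps <- theta -> lam
  P2: mu <- delta -> lam
  P3: mu <- gamma -> eps <- theta -> lam
  P4: mu <- gamma -> eps <- delta -> lam
  P5: mu <- eps <- theta -> lam
  P6: mu <- eps <- delta -> lam
The empty set is not sufficient: P2 (mu <- delta -> lam) has no collider blocking it and no conditioned non-collider, so it is open.
Try {delta, theta}:
  P1: blocked at fork node delta ∈ conditioning set.
  P2: blocked at fork node delta ∈ conditioning set.
  P3: blocked at collider eps (neither it nor any descendant is in the conditioning set).
  P4: blocked at collider eps (neither it nor any descendant is in the conditioning set).
  P5: blocked at fork node theta ∈ conditioning set.
  P6: blocked at fork node delta ∈ conditioning set.
{delta, theta} contains no descendant of mu and blocks every backdoor path.
Every element of {delta, theta} is needed (dropping delta leaves P2 open; dropping theta leaves P5 open), so no proper subset is valid.
Among all size-2 subsets of the eligible variables, only {delta, theta} blocks every backdoor path, so it is the unique smallest valid adjustment set.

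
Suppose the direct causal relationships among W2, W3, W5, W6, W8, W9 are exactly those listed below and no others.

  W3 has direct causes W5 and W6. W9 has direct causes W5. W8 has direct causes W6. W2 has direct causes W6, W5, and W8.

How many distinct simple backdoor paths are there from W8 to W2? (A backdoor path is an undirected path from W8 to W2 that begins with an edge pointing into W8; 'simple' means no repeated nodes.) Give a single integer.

A backdoor path from W8 to W2 is any simple undirected path whose first edge points into W8 (i.e. leaves W8 via a parent).
Parents of W8: {W6}.
Enumerating:
  P1: W8 <- W6 -> W3 <- W5 -> W2
  P2: W8 <- W6 -> W2
That exhausts the simple backdoor paths. Count: 2.

2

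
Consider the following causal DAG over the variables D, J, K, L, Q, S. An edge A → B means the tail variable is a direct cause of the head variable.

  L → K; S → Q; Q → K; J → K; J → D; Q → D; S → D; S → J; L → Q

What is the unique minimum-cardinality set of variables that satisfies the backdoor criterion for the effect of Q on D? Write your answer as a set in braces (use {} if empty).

Variables eligible for adjustment (non-descendants of Q, excluding Q and D): {J, L, S}.
Backdoor paths from Q to D:
  P1: Q <- L -> K <- J <- S -> D
  P2: Q <- L -> K <- J -> D
  P3: Q <- S -> J -> D
  P4: Q <- S -> D
The empty set is not sufficient: P3 (Q <- S -> J -> D) has no collider blocking it and no conditioned non-collider, so it is open.
Try {S}:
  P1: blocked at collider K (neither it nor any descendant is in the conditioning set).
  P2: blocked at collider K (neither it nor any descendant is in the conditioning set).
  P3: blocked at fork node S ∈ conditioning set.
  P4: blocked at fork node S ∈ conditioning set.
{S} contains no descendant of Q and blocks every backdoor path.
No other singleton works — e.g. {L} leaves P3 open — so {S} is the unique smallest valid adjustment set.

{S}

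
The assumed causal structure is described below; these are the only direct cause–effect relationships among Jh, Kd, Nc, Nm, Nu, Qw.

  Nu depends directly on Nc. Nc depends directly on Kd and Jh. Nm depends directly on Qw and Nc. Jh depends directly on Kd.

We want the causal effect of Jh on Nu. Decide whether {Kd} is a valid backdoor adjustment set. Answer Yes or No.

Backdoor paths from Jh to Nu (paths whose first edge points into Jh):
  P1: Jh <- Kd -> Nc -> Nu
Condition 1 (no descendant of Jh in the set): holds — descendants of Jh are {Nc, Nm, Nu}; none are in {Kd}.
Condition 2 (every backdoor path blocked by {Kd}):
  P1: blocked at fork node Kd ∈ conditioning set.
{Kd} satisfies the backdoor criterion.

Yes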